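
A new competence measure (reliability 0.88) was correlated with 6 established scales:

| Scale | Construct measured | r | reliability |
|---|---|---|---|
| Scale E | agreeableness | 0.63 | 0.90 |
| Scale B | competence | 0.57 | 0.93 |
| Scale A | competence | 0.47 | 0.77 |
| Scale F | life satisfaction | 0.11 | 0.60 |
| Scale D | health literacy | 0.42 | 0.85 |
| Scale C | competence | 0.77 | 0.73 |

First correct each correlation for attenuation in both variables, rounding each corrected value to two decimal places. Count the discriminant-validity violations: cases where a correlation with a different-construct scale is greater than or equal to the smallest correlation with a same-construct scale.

Disattenuated r (r / √(r_scale · r_new)):
  Scale E (disc): 0.63 / √(0.90·0.88) = 0.71
  Scale B (conv): 0.57 / √(0.93·0.88) = 0.63
  Scale A (conv): 0.47 / √(0.77·0.88) = 0.57
  Scale F (disc): 0.11 / √(0.60·0.88) = 0.15
  Scale D (disc): 0.42 / √(0.85·0.88) = 0.49
  Scale C (conv): 0.77 / √(0.73·0.88) = 0.96
Smallest convergent = 0.57. Discriminant values: 0.71, 0.15, 0.49; count ≥ 0.57 → 1.

1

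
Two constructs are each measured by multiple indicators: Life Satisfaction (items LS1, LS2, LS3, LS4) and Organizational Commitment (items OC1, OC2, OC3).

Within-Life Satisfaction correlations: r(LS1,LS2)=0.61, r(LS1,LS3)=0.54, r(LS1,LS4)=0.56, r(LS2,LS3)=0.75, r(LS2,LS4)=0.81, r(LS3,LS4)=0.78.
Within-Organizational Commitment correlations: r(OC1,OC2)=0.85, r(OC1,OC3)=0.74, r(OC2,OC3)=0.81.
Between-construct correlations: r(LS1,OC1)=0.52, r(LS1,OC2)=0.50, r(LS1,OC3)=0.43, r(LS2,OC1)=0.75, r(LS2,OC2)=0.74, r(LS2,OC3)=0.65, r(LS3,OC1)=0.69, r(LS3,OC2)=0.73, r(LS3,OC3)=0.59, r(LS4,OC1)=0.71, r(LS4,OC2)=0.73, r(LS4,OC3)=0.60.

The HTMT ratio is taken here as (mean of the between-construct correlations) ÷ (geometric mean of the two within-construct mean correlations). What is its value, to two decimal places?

Mean heterotrait r = 7.64/12 = 0.6367.
Mean within-LS = 4.05/6 = 0.6750; mean within-OC = 2.40/3 = 0.8000.
Geometric mean = √(0.6750 × 0.8000) = 0.7348.
HTMT = 0.6367 / 0.7348 = 0.87.

0.87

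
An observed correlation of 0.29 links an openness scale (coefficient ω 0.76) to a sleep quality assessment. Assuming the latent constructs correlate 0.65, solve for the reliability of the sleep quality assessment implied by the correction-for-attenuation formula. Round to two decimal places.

0.26

r_true = r_obs / √(r_xx · r_yy) ⇒ 0.65 = 0.29 / √(0.76 · r_yy).
√(0.76 · r_yy) = 0.29 / 0.65 = 0.4462; 0.76 · r_yy = 0.1991; r_yy = 0.1991 / 0.76 ≈ 0.26.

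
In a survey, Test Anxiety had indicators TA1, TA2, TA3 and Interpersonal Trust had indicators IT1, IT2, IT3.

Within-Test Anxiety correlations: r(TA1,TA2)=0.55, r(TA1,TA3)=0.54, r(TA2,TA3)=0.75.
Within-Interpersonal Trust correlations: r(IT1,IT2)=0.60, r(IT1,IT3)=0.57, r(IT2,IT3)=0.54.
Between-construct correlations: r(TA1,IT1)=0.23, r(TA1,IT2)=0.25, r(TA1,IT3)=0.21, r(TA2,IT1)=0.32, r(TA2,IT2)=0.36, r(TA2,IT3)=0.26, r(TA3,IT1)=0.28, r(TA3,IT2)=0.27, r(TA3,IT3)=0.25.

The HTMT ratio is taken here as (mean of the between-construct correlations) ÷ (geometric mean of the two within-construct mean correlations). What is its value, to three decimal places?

0.457

Mean heterotrait r = 2.43/9 = 0.2700.
Mean within-TA = 1.84/3 = 0.6133; mean within-IT = 1.71/3 = 0.5700.
Geometric mean = √(0.6133 × 0.5700) = 0.5913.
HTMT = 0.2700 / 0.5913 = 0.457.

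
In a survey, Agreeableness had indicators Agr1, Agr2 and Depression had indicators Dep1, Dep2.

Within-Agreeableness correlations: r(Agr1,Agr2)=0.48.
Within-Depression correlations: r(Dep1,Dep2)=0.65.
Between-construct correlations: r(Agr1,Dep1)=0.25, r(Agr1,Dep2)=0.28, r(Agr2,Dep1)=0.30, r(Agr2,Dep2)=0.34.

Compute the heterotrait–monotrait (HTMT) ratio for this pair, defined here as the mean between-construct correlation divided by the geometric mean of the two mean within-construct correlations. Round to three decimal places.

0.524

Between-construct mean = 1.17/4 = 0.2925.
Mean within-Agr = 0.48/1 = 0.4800; mean within-Dep = 0.65/1 = 0.6500.
Geometric mean = √(0.4800 × 0.6500) = 0.5586.
HTMT = 0.2925 / 0.5586 = 0.524.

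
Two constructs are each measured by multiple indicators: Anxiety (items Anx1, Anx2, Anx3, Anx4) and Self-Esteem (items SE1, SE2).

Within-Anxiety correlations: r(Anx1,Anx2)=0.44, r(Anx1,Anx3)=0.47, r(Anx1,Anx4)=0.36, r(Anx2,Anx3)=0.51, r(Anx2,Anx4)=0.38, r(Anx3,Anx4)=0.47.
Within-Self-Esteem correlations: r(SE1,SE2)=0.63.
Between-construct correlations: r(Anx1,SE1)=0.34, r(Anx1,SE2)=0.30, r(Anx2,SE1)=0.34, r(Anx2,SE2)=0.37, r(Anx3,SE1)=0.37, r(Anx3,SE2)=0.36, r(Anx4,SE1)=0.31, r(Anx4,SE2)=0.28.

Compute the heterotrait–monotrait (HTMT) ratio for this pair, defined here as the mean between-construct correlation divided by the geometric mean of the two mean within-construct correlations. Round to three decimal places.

0.635

Between-construct mean = 2.67/8 = 0.3338.
Mean within-Anx = 2.63/6 = 0.4383; mean within-SE = 0.63/1 = 0.6300.
Geometric mean = √(0.4383 × 0.6300) = 0.5255.
HTMT = 0.3338 / 0.5255 = 0.635.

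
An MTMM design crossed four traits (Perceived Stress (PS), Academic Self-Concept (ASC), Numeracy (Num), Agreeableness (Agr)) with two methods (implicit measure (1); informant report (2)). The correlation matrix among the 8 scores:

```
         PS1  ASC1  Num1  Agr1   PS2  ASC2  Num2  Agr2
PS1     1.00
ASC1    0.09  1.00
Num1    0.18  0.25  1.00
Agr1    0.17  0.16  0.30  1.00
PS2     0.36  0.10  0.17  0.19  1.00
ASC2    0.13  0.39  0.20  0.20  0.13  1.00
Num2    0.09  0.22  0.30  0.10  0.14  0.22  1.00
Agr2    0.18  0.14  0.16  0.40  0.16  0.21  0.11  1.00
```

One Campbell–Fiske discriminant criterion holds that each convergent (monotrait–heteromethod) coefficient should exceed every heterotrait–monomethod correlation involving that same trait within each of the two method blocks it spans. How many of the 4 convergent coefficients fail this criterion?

Each convergent coefficient versus the relevant comparison correlations:
PS (methods 1·2): 0.36 vs {0.09, 0.13, 0.18, 0.14, 0.17, 0.16} → pass.
ASC (methods 1·2): 0.39 vs {0.09, 0.13, 0.25, 0.22, 0.16, 0.21} → pass.
Num (methods 1·2): 0.30 vs {0.18, 0.14, 0.25, 0.22, 0.30, 0.11} → fail.
Agr (methods 1·2): 0.40 vs {0.17, 0.16, 0.16, 0.21, 0.30, 0.11} → pass.
1 of 4 fail.

1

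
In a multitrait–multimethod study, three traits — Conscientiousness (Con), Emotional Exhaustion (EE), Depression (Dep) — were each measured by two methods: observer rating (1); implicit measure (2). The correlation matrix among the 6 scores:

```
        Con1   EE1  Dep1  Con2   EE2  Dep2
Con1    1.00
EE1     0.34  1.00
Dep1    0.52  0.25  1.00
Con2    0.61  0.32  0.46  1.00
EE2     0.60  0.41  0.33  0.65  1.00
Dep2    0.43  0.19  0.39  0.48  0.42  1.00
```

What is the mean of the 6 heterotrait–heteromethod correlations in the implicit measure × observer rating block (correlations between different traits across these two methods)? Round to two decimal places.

HTHM values (method 2 × method 1): 0.32, 0.46, 0.60, 0.33, 0.43, 0.19; mean = 2.33/6 = 0.39.

0.39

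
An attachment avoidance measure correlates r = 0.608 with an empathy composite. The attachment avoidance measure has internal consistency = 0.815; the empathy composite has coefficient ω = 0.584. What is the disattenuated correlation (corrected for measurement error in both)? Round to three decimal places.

0.881

r_true = r_obs / √(r_xx · r_yy) = 0.608 / √(0.815 × 0.584) = 0.608 / √0.475960 = 0.608 / 0.6899 ≈ 0.881.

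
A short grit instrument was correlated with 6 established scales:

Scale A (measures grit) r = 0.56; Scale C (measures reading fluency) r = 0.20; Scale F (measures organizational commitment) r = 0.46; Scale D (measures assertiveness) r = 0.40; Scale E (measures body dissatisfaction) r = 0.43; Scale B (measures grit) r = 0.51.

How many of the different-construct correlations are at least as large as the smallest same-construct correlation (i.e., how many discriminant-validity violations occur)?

0

Convergent (same construct = grit): Scale A, Scale B.
Smallest convergent = 0.51. Discriminant values: 0.20, 0.46, 0.40, 0.43; count ≥ 0.51 → 0.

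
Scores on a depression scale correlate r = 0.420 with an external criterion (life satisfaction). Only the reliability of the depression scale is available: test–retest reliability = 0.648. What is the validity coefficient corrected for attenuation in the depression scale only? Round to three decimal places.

Single correction: r_c = r_obs / √r_xx = 0.420 / √0.648 = 0.420 / 0.8050 ≈ 0.522.

0.522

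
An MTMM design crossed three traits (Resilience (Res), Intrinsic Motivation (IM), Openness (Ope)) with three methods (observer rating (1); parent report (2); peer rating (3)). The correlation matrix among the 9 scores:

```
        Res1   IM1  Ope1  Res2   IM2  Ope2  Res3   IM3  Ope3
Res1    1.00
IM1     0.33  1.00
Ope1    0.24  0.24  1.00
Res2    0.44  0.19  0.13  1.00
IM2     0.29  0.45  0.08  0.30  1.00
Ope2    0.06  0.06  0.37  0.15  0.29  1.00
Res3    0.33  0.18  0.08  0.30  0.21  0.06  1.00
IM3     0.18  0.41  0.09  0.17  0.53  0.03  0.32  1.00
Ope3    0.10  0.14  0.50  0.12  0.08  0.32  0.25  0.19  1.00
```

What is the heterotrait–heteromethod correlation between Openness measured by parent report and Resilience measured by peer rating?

0.06

Different traits and methods: r(Ope2, Res3) = 0.06.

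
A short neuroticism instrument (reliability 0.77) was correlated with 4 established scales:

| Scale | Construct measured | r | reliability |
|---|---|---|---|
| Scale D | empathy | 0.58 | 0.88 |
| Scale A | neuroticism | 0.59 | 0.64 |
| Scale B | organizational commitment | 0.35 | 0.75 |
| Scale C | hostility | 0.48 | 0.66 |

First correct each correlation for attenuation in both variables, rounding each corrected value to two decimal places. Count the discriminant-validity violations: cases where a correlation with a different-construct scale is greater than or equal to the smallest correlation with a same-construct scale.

Disattenuated r (r / √(r_scale · r_new)):
  Scale D (disc): 0.58 / √(0.88·0.77) = 0.70
  Scale A (conv): 0.59 / √(0.64·0.77) = 0.84
  Scale B (disc): 0.35 / √(0.75·0.77) = 0.46
  Scale C (disc): 0.48 / √(0.66·0.77) = 0.67
Smallest convergent = 0.84. Discriminant values: 0.70, 0.46, 0.67; count ≥ 0.84 → 0.

0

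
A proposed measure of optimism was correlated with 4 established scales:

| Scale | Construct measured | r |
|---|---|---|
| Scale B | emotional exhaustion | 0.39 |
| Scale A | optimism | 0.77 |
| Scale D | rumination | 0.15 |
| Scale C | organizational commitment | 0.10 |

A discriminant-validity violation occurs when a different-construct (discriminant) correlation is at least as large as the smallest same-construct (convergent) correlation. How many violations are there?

0

Convergent (same construct = optimism): Scale A.
Smallest convergent = 0.77. Discriminant values: 0.39, 0.15, 0.10; count ≥ 0.77 → 0.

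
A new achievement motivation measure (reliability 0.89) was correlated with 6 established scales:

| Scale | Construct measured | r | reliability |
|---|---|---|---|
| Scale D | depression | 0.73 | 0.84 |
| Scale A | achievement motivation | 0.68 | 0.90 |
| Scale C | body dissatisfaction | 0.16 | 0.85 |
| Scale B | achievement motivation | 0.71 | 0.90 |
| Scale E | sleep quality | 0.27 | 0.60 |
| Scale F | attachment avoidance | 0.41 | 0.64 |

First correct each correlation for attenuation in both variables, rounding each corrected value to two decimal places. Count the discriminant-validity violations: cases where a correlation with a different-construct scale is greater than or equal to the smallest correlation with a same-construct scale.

Disattenuated r (r / √(r_scale · r_new)):
  Scale D (disc): 0.73 / √(0.84·0.89) = 0.84
  Scale A (conv): 0.68 / √(0.90·0.89) = 0.76
  Scale C (disc): 0.16 / √(0.85·0.89) = 0.18
  Scale B (conv): 0.71 / √(0.90·0.89) = 0.79
  Scale E (disc): 0.27 / √(0.60·0.89) = 0.37
  Scale F (disc): 0.41 / √(0.64·0.89) = 0.54
Smallest convergent = 0.76. Discriminant values: 0.84, 0.18, 0.37, 0.54; count ≥ 0.76 → 1.

1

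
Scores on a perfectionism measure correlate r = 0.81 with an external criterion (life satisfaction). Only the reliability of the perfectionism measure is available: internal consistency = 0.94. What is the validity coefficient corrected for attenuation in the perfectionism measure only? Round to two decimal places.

Single correction: r_c = r_obs / √r_xx = 0.81 / √0.94 = 0.81 / 0.9695 ≈ 0.84.

0.84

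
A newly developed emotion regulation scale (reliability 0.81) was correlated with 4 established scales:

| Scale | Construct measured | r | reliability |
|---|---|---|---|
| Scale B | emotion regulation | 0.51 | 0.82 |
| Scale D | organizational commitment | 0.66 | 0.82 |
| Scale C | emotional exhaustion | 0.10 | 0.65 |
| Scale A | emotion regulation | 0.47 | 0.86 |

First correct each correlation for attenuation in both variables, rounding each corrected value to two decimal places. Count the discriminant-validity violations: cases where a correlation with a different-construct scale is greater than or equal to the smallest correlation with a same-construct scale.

1

Disattenuated r (r / √(r_scale · r_new)):
  Scale B (conv): 0.51 / √(0.82·0.81) = 0.63
  Scale D (disc): 0.66 / √(0.82·0.81) = 0.81
  Scale C (disc): 0.10 / √(0.65·0.81) = 0.14
  Scale A (conv): 0.47 / √(0.86·0.81) = 0.56
Smallest convergent = 0.56. Discriminant values: 0.81, 0.14; count ≥ 0.56 → 1.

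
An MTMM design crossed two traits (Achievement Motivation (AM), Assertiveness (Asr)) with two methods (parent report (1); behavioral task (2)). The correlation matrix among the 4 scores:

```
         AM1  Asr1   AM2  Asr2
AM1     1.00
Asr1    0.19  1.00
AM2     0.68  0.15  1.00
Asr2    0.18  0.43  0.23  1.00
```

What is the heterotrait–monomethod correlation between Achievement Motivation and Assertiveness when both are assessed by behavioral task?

Different traits, same method: r(AM2, Asr2) = 0.23.

0.23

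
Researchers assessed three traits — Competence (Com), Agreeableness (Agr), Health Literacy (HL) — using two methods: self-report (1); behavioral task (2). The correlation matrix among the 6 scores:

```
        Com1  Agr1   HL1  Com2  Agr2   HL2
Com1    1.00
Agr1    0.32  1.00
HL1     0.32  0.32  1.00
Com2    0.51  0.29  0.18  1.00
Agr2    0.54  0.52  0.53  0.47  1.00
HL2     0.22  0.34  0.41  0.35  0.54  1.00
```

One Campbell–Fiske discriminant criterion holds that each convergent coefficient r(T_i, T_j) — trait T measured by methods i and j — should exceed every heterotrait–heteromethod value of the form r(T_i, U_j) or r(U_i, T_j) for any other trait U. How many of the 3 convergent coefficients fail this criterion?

3

Checking each validity diagonal entry against its comparison values:
Com (methods 1·2): 0.51 vs {0.54, 0.29, 0.22, 0.18} → fail.
Agr (methods 1·2): 0.52 vs {0.29, 0.54, 0.34, 0.53} → fail.
HL (methods 1·2): 0.41 vs {0.18, 0.22, 0.53, 0.34} → fail.
3 of 3 fail.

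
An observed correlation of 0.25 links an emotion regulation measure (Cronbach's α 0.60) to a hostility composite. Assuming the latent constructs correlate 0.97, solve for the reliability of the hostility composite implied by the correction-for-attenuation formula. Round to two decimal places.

0.11

r_true = r_obs / √(r_xx · r_yy) ⇒ 0.97 = 0.25 / √(0.60 · r_yy).
√(0.60 · r_yy) = 0.25 / 0.97 = 0.2577; 0.60 · r_yy = 0.0664; r_yy = 0.0664 / 0.60 ≈ 0.11.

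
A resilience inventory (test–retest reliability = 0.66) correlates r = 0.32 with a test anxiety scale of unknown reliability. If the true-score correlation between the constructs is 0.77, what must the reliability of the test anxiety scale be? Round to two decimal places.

0.26

r_true = r_obs / √(r_xx · r_yy) ⇒ 0.77 = 0.32 / √(0.66 · r_yy).
√(0.66 · r_yy) = 0.32 / 0.77 = 0.4156; 0.66 · r_yy = 0.1727; r_yy = 0.1727 / 0.66 ≈ 0.26.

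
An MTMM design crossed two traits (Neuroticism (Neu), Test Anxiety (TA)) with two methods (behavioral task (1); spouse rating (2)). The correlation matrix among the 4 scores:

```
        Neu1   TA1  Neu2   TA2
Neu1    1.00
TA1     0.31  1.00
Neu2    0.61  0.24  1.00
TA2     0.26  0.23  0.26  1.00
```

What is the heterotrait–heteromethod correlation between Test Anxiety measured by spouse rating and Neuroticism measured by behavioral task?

0.26

Different traits and methods: r(TA2, Neu1) = 0.26.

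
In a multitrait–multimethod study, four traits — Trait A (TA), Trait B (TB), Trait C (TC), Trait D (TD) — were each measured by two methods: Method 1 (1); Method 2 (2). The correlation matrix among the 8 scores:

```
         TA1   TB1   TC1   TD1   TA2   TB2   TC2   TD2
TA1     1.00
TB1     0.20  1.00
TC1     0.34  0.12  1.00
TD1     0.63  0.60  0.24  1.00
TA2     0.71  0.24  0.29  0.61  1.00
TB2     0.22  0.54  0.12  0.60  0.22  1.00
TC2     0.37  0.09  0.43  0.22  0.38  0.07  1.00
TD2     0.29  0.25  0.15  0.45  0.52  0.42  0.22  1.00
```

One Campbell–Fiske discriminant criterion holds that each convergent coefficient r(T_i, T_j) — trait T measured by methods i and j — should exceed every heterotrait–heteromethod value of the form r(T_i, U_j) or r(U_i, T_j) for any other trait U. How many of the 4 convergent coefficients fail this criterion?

Checking each validity diagonal entry against its comparison values:
TA (methods 1·2): 0.71 vs {0.22, 0.24, 0.37, 0.29, 0.29, 0.61} → pass.
TB (methods 1·2): 0.54 vs {0.24, 0.22, 0.09, 0.12, 0.25, 0.60} → fail.
TC (methods 1·2): 0.43 vs {0.29, 0.37, 0.12, 0.09, 0.15, 0.22} → pass.
TD (methods 1·2): 0.45 vs {0.61, 0.29, 0.60, 0.25, 0.22, 0.15} → fail.
2 of 4 fail.

2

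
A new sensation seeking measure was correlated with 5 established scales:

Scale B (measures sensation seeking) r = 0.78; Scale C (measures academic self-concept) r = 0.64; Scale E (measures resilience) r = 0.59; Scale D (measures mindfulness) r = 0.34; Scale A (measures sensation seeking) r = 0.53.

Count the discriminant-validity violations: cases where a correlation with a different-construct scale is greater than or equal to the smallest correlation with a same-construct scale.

2

Convergent (same construct = sensation seeking): Scale B, Scale A.
Smallest convergent = 0.53. Discriminant values: 0.64, 0.59, 0.34; count ≥ 0.53 → 2.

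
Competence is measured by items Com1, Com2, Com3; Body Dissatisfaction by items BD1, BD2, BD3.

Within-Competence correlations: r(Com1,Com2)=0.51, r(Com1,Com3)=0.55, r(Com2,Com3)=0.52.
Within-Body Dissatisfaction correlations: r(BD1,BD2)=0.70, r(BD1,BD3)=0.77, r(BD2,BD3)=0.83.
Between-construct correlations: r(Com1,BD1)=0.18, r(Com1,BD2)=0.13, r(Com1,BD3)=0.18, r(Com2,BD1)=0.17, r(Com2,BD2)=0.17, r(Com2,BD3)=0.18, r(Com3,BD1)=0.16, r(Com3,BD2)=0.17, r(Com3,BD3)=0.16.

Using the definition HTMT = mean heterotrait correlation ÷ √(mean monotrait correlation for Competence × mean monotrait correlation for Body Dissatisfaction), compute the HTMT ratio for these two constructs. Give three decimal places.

0.262

Between-construct mean = 1.50/9 = 0.1667.
Mean within-Com = 1.58/3 = 0.5267; mean within-BD = 2.30/3 = 0.7667.
Geometric mean = √(0.5267 × 0.7667) = 0.6355.
HTMT = 0.1667 / 0.6355 = 0.262.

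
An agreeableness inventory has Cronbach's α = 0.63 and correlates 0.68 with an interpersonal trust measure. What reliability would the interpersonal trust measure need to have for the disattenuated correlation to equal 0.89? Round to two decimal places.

r_true = r_obs / √(r_xx · r_yy) ⇒ 0.89 = 0.68 / √(0.63 · r_yy).
√(0.63 · r_yy) = 0.68 / 0.89 = 0.7640; 0.63 · r_yy = 0.5837; r_yy = 0.5837 / 0.63 ≈ 0.93.

0.93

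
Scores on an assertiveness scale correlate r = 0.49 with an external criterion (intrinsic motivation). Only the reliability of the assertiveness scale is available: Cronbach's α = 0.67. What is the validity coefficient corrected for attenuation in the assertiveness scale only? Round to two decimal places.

Single correction: r_c = r_obs / √r_xx = 0.49 / √0.67 = 0.49 / 0.8185 ≈ 0.60.

0.60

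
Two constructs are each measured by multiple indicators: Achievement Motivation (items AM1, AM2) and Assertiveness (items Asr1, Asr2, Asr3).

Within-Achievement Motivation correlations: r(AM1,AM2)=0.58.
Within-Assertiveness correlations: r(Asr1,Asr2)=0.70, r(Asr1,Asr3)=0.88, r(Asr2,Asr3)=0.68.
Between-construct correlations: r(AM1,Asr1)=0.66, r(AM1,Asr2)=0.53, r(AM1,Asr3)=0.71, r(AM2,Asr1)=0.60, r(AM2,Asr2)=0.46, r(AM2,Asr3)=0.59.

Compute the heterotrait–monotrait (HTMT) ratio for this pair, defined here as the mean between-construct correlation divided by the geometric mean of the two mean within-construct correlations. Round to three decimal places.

0.895

Mean between = 3.55/6 = 0.5917.
Mean within-AM = 0.58/1 = 0.5800; mean within-Asr = 2.26/3 = 0.7533.
Geometric mean = √(0.5800 × 0.7533) = 0.6610.
HTMT = 0.5917 / 0.6610 = 0.895.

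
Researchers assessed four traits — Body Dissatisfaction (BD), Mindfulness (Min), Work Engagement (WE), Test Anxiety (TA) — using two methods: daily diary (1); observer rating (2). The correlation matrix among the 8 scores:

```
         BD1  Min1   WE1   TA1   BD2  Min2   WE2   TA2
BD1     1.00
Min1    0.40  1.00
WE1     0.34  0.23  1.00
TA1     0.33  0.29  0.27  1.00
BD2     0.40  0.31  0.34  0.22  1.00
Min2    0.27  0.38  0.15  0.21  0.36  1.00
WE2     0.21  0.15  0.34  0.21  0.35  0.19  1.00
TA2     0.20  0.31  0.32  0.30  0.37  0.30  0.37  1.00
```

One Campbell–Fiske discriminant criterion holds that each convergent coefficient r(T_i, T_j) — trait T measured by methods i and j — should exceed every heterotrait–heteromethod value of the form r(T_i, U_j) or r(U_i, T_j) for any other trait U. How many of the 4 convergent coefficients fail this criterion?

Checking each validity diagonal entry against its comparison values:
BD (methods 1·2): 0.40 vs {0.27, 0.31, 0.21, 0.34, 0.20, 0.22} → pass.
Min (methods 1·2): 0.38 vs {0.31, 0.27, 0.15, 0.15, 0.31, 0.21} → pass.
WE (methods 1·2): 0.34 vs {0.34, 0.21, 0.15, 0.15, 0.32, 0.21} → fail.
TA (methods 1·2): 0.30 vs {0.22, 0.20, 0.21, 0.31, 0.21, 0.32} → fail.
2 of 4 fail.

2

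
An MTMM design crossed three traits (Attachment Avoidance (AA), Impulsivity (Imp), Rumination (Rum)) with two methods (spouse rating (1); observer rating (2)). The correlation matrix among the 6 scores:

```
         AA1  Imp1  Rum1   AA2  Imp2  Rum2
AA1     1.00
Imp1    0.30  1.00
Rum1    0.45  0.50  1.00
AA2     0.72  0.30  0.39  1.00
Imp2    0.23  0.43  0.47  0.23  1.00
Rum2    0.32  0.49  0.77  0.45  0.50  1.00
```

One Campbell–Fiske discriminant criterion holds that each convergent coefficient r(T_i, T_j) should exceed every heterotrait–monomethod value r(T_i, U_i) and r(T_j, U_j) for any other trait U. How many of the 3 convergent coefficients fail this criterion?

Convergent coefficients and their comparison sets:
AA (methods 1·2): 0.72 vs {0.30, 0.23, 0.45, 0.45} → pass.
Imp (methods 1·2): 0.43 vs {0.30, 0.23, 0.50, 0.50} → fail.
Rum (methods 1·2): 0.77 vs {0.45, 0.45, 0.50, 0.50} → pass.
1 of 3 fail.

1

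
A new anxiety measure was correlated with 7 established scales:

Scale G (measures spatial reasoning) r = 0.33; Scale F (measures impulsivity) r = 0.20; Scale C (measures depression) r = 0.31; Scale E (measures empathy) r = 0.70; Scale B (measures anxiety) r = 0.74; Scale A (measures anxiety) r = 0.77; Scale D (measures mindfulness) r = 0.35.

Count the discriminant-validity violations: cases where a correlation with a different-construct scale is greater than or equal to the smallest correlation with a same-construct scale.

Convergent (same construct = anxiety): Scale B, Scale A.
Smallest convergent = 0.74. Discriminant values: 0.33, 0.20, 0.31, 0.70, 0.35; count ≥ 0.74 → 0.

0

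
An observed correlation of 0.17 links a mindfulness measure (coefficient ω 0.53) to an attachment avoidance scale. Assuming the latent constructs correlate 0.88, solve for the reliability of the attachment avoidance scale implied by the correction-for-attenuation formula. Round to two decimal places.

0.07

r_true = r_obs / √(r_xx · r_yy) ⇒ 0.88 = 0.17 / √(0.53 · r_yy).
√(0.53 · r_yy) = 0.17 / 0.88 = 0.1932; 0.53 · r_yy = 0.0373; r_yy = 0.0373 / 0.53 ≈ 0.07.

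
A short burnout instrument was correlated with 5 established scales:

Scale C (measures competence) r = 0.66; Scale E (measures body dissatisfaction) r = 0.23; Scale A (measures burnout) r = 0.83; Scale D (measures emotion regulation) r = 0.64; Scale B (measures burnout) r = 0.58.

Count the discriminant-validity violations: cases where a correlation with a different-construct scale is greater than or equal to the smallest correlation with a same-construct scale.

2

Convergent (same construct = burnout): Scale A, Scale B.
Smallest convergent = 0.58. Discriminant values: 0.66, 0.23, 0.64; count ≥ 0.58 → 2.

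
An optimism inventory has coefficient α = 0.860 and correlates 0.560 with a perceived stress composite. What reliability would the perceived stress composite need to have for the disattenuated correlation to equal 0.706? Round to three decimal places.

r_true = r_obs / √(r_xx · r_yy) ⇒ 0.706 = 0.560 / √(0.860 · r_yy).
√(0.860 · r_yy) = 0.560 / 0.706 = 0.7932; 0.860 · r_yy = 0.6292; r_yy = 0.6292 / 0.860 ≈ 0.732.

0.732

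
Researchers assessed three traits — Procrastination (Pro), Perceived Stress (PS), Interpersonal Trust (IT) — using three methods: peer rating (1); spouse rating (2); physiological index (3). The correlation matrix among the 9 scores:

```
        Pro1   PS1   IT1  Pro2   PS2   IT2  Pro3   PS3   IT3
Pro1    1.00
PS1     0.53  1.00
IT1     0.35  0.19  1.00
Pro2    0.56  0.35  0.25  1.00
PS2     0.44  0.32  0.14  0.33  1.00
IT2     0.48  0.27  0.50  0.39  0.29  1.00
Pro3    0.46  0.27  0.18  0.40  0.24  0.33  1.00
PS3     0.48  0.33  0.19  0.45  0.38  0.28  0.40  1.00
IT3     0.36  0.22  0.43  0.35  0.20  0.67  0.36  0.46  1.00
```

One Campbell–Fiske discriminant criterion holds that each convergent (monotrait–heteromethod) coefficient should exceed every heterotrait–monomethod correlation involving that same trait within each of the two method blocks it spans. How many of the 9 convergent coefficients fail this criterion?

Convergent coefficients and their comparison sets:
Pro (methods 1·2): 0.56 vs {0.53, 0.33, 0.35, 0.39} → pass.
Pro (methods 1·3): 0.46 vs {0.53, 0.40, 0.35, 0.36} → fail.
Pro (methods 2·3): 0.40 vs {0.33, 0.40, 0.39, 0.36} → fail.
PS (methods 1·2): 0.32 vs {0.53, 0.33, 0.19, 0.29} → fail.
PS (methods 1·3): 0.33 vs {0.53, 0.40, 0.19, 0.46} → fail.
PS (methods 2·3): 0.38 vs {0.33, 0.40, 0.29, 0.46} → fail.
IT (methods 1·2): 0.50 vs {0.35, 0.39, 0.19, 0.29} → pass.
IT (methods 1·3): 0.43 vs {0.35, 0.36, 0.19, 0.46} → fail.
IT (methods 2·3): 0.67 vs {0.39, 0.36, 0.29, 0.46} → pass.
6 of 9 fail.

6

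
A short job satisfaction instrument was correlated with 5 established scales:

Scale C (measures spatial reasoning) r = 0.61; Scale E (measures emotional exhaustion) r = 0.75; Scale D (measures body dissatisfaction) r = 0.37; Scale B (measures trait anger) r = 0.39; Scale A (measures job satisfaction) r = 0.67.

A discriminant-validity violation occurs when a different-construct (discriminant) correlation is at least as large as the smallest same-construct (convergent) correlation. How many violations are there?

1

Convergent (same construct = job satisfaction): Scale A.
Smallest convergent = 0.67. Discriminant values: 0.61, 0.75, 0.37, 0.39; count ≥ 0.67 → 1.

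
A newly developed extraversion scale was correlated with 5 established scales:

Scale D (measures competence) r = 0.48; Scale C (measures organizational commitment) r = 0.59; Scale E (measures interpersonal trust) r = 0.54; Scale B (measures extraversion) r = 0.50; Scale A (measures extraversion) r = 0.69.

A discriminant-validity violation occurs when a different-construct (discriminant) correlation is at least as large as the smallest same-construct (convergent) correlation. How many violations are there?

2

Convergent (same construct = extraversion): Scale B, Scale A.
Smallest convergent = 0.50. Discriminant values: 0.48, 0.59, 0.54; count ≥ 0.50 → 2.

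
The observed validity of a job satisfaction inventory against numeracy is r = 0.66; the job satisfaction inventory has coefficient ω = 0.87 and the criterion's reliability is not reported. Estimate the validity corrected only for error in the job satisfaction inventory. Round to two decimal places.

0.71

Single correction: r_c = r_obs / √r_xx = 0.66 / √0.87 = 0.66 / 0.9327 ≈ 0.71.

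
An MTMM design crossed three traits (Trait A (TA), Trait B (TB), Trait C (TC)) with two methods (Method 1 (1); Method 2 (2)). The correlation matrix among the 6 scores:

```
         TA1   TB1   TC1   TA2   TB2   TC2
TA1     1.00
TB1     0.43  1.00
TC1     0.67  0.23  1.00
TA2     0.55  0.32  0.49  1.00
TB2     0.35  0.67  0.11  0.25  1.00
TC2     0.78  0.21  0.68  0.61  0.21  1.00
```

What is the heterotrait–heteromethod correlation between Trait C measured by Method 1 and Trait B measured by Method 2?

0.11

Different traits and methods: r(TC1, TB2) = 0.11.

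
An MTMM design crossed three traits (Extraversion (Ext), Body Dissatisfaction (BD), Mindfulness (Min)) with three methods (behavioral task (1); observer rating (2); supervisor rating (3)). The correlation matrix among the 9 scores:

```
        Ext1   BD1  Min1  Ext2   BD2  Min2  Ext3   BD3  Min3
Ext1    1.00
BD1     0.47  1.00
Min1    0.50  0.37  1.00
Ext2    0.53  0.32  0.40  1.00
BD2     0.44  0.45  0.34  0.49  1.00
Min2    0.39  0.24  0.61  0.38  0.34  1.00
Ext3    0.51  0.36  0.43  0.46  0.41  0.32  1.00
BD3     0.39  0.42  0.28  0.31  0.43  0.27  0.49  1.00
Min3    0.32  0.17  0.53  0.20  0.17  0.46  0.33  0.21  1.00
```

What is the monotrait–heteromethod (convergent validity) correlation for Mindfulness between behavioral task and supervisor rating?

0.53

Same trait (Min), different methods: r(Min1, Min3) = 0.53.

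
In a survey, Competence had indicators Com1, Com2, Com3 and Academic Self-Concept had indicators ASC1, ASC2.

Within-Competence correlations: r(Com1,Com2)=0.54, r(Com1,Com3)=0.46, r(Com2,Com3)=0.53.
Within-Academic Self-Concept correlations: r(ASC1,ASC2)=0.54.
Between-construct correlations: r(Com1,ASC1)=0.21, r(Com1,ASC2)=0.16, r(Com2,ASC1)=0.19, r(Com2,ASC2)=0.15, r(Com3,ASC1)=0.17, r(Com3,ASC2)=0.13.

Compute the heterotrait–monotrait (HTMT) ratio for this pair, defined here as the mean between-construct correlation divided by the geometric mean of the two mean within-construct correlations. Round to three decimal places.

0.321

Mean between = 1.01/6 = 0.1683.
Mean within-Com = 1.53/3 = 0.5100; mean within-ASC = 0.54/1 = 0.5400.
Geometric mean = √(0.5100 × 0.5400) = 0.5248.
HTMT = 0.1683 / 0.5248 = 0.321.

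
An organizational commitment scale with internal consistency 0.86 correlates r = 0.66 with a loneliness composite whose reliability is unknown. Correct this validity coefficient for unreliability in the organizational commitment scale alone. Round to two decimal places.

0.71

Single correction: r_c = r_obs / √r_xx = 0.66 / √0.86 = 0.66 / 0.9274 ≈ 0.71.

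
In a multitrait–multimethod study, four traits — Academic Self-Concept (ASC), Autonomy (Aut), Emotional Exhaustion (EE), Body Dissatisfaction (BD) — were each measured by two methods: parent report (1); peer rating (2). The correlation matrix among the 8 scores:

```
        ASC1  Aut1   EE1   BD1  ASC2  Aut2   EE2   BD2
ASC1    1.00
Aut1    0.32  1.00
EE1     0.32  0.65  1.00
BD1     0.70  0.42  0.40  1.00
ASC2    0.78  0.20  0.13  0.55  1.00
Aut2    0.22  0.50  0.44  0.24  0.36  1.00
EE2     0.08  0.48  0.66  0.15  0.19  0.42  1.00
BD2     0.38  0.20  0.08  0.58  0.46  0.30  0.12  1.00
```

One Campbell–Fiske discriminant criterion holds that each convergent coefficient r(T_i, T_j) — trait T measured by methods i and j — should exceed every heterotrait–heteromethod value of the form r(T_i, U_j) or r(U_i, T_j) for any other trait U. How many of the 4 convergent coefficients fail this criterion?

Each convergent coefficient versus the relevant comparison correlations:
ASC (methods 1·2): 0.78 vs {0.22, 0.20, 0.08, 0.13, 0.38, 0.55} → pass.
Aut (methods 1·2): 0.50 vs {0.20, 0.22, 0.48, 0.44, 0.20, 0.24} → pass.
EE (methods 1·2): 0.66 vs {0.13, 0.08, 0.44, 0.48, 0.08, 0.15} → pass.
BD (methods 1·2): 0.58 vs {0.55, 0.38, 0.24, 0.20, 0.15, 0.08} → pass.
0 of 4 fail.

0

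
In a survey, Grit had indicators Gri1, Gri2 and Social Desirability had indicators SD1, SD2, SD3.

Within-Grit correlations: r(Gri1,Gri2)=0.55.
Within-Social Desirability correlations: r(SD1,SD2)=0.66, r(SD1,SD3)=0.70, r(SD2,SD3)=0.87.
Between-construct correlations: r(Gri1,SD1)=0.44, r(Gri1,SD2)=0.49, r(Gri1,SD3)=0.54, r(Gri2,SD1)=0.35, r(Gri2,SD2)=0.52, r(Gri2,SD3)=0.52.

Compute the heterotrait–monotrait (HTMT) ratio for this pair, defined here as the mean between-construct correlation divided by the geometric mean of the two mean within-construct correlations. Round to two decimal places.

Mean between = 2.86/6 = 0.4767.
Mean within-Gri = 0.55/1 = 0.5500; mean within-SD = 2.23/3 = 0.7433.
Geometric mean = √(0.5500 × 0.7433) = 0.6394.
HTMT = 0.4767 / 0.6394 = 0.75.

0.75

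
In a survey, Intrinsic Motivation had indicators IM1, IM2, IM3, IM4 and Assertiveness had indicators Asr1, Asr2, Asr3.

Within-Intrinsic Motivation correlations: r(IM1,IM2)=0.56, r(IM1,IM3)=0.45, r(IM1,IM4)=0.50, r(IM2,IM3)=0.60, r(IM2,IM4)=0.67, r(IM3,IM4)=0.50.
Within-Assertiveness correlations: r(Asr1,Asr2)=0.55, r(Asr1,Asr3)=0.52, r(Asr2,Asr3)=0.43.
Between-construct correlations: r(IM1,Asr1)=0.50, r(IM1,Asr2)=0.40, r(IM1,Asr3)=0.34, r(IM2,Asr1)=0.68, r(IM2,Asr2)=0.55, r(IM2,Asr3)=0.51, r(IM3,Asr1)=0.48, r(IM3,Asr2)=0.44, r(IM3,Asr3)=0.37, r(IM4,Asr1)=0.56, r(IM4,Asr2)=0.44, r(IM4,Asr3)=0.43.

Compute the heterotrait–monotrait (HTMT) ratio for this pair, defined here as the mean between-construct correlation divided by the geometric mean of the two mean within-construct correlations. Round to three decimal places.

Between-construct mean = 5.70/12 = 0.4750.
Mean within-IM = 3.28/6 = 0.5467; mean within-Asr = 1.50/3 = 0.5000.
Geometric mean = √(0.5467 × 0.5000) = 0.5228.
HTMT = 0.4750 / 0.5228 = 0.909.

0.909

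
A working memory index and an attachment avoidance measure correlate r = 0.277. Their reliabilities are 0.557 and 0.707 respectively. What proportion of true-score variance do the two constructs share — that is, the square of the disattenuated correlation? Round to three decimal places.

Disattenuated r = 0.277 / √(0.557 × 0.707) = 0.277 / 0.6275 = 0.4414.
Shared true-score variance = 0.4414² = 0.1948 ≈ 0.195.

0.195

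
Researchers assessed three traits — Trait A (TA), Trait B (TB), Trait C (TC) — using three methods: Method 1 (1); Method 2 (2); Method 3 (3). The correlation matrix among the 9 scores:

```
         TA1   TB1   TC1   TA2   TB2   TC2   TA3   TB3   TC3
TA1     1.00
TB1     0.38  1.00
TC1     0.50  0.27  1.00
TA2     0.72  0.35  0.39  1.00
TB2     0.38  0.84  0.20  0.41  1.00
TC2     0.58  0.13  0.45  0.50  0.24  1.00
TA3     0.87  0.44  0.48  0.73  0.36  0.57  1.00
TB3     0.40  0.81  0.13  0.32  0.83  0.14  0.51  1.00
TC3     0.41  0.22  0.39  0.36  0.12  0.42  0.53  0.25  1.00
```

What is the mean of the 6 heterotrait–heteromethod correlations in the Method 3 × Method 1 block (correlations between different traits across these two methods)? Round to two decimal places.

0.35

HTHM values (method 3 × method 1): 0.44, 0.48, 0.40, 0.13, 0.41, 0.22; mean = 2.08/6 = 0.35.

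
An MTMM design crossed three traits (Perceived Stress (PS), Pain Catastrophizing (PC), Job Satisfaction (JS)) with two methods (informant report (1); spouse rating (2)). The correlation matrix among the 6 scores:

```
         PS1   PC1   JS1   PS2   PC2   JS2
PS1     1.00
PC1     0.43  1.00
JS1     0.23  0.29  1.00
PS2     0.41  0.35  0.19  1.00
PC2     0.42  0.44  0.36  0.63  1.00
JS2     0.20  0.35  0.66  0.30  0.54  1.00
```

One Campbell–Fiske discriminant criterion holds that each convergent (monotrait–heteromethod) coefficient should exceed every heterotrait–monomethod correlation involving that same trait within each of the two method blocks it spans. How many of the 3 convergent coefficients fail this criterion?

Checking each validity diagonal entry against its comparison values:
PS (methods 1·2): 0.41 vs {0.43, 0.63, 0.23, 0.30} → fail.
PC (methods 1·2): 0.44 vs {0.43, 0.63, 0.29, 0.54} → fail.
JS (methods 1·2): 0.66 vs {0.23, 0.30, 0.29, 0.54} → pass.
2 of 3 fail.

2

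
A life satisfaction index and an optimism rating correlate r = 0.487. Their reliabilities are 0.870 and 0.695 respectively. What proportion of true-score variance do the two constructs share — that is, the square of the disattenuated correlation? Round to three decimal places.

0.392

Disattenuated r = 0.487 / √(0.870 × 0.695) = 0.487 / 0.7776 = 0.6263.
Shared true-score variance = 0.6263² = 0.3923 ≈ 0.392.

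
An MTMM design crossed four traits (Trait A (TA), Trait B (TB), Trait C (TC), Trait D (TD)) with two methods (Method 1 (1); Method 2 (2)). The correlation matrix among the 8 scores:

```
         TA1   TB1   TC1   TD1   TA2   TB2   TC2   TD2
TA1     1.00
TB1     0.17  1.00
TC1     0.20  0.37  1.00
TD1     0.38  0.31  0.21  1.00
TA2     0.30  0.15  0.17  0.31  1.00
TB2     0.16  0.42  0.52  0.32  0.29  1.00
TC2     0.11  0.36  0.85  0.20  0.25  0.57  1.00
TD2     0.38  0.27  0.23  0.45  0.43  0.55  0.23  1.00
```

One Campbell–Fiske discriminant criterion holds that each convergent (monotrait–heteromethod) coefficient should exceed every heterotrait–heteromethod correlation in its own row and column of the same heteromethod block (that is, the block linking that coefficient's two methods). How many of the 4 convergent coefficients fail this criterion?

Each convergent coefficient versus the relevant comparison correlations:
TA (methods 1·2): 0.30 vs {0.16, 0.15, 0.11, 0.17, 0.38, 0.31} → fail.
TB (methods 1·2): 0.42 vs {0.15, 0.16, 0.36, 0.52, 0.27, 0.32} → fail.
TC (methods 1·2): 0.85 vs {0.17, 0.11, 0.52, 0.36, 0.23, 0.20} → pass.
TD (methods 1·2): 0.45 vs {0.31, 0.38, 0.32, 0.27, 0.20, 0.23} → pass.
2 of 4 fail.

2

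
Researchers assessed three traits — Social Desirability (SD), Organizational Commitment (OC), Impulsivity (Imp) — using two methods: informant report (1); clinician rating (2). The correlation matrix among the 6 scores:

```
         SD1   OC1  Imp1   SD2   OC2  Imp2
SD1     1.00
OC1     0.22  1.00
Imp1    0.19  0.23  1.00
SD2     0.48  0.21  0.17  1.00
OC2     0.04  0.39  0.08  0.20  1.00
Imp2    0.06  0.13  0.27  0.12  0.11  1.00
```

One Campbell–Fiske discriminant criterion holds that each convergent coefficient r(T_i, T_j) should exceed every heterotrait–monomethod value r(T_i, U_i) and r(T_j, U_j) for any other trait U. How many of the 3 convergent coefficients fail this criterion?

Checking each validity diagonal entry against its comparison values:
SD (methods 1·2): 0.48 vs {0.22, 0.20, 0.19, 0.12} → pass.
OC (methods 1·2): 0.39 vs {0.22, 0.20, 0.23, 0.11} → pass.
Imp (methods 1·2): 0.27 vs {0.19, 0.12, 0.23, 0.11} → pass.
0 of 3 fail.

0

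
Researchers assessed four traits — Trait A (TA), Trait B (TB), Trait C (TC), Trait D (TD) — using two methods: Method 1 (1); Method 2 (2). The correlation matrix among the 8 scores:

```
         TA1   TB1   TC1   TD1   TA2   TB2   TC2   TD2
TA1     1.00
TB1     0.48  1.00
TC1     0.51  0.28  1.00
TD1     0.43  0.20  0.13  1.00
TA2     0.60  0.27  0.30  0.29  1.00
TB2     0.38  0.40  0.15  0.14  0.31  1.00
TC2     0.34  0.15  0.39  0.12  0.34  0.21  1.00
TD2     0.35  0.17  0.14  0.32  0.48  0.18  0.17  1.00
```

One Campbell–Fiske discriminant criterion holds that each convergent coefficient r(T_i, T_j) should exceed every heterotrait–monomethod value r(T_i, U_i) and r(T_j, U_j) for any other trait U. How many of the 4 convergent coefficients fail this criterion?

3

Each convergent coefficient versus the relevant comparison correlations:
TA (methods 1·2): 0.60 vs {0.48, 0.31, 0.51, 0.34, 0.43, 0.48} → pass.
TB (methods 1·2): 0.40 vs {0.48, 0.31, 0.28, 0.21, 0.20, 0.18} → fail.
TC (methods 1·2): 0.39 vs {0.51, 0.34, 0.28, 0.21, 0.13, 0.17} → fail.
TD (methods 1·2): 0.32 vs {0.43, 0.48, 0.20, 0.18, 0.13, 0.17} → fail.
3 of 4 fail.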